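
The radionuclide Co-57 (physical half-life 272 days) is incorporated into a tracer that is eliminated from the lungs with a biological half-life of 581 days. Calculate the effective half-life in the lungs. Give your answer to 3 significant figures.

1/t_eff = 1/t_phys + 1/t_biol = 1/272 + 1/581 = 0.0053976 per day.
t_eff = 272 × 581 / (272 + 581) ≈ 185.27 days.

185 days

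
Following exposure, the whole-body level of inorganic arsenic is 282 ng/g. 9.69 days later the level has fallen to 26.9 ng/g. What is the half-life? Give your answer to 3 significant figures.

A/A₀ = 26.9/282 ≈ 0.09539.
n = log₂(10.483) ≈ 3.39 half-lives elapsed in 9.69 days.
t½ = 9.69/3.39 ≈ 2.8584 days.

2.86 days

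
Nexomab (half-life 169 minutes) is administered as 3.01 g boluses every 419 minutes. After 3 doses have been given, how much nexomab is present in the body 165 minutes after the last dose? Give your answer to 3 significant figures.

1.85 g

The 3 doses were given 1003, 584, 165 minutes ago.
Total = 3.01·(1/2)^(1003/169) + 3.01·(1/2)^(584/169) + 3.01·(1/2)^(165/169)
      = 0.049202 + 0.27436 + 1.5299 ≈ 1.8535 g.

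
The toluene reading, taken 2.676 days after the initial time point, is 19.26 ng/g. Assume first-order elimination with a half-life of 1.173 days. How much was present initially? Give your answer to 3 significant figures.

Number of half-lives elapsed: n = 2.676/1.173 ≈ 2.2813.
A₀ = A × 2^n = 19.26 × 2^2.2813 = 19.26 × 4.8613 ≈ 93.628 ng/g.

93.6 ng/g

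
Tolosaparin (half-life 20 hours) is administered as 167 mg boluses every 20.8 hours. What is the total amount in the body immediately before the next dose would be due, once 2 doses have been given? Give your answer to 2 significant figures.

The 2 doses were given 41.6, 20.8 hours ago.
Total = 167·(1/2)^(41.6/20) + 167·(1/2)^(20.8/20)
      = 39.498 + 81.217 ≈ 120.71 mg.

120 mg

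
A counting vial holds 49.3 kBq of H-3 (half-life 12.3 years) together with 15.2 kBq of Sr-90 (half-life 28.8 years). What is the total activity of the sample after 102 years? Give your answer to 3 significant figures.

1.46 kBq

H-3: 49.3 × (1/2)^(102/12.3) = 49.3 × (1/2)^8.2927 ≈ 0.15722 kBq.
Sr-90: 15.2 × (1/2)^(102/28.8) = 15.2 × (1/2)^3.5417 ≈ 1.3053 kBq.
Total = 0.15722 + 1.3053 ≈ 1.4625 kBq.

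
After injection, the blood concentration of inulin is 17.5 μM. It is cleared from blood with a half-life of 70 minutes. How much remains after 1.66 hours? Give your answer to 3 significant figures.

6.53 μM

Convert the elapsed time: 1.66 hours = 99.6 minutes.
Number of half-lives: n = 99.6/70 ≈ 1.4229.
Remaining = 17.5 × (1/2)^1.4229 = 17.5 × 0.37297 ≈ 6.527 μM.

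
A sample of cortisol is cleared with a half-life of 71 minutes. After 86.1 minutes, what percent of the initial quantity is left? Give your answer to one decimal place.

n = 86.1/71 ≈ 1.2127 half-lives.
Fraction remaining = (1/2)^1.2127 ≈ 0.43147, i.e. 43.147%.

43.1%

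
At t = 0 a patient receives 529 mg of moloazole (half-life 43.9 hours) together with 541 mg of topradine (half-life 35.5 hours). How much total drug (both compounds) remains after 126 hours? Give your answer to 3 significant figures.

119 mg

moloazole: 529 × (1/2)^(126/43.9) = 529 × (1/2)^2.8702 ≈ 72.352 mg.
topradine: 541 × (1/2)^(126/35.5) = 541 × (1/2)^3.5493 ≈ 46.212 mg.
Total = 72.352 + 46.212 ≈ 118.56 mg.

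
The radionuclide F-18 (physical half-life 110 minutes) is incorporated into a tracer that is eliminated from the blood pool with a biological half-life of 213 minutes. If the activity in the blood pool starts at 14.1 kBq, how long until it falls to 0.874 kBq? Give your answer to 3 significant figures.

291 minutes

1/t_eff = 1/t_phys + 1/t_biol = 1/110 + 1/213 = 0.013786 per minute.
t_eff = 110 × 213 / (110 + 213) ≈ 72.539 minutes.
n = log₂(14.1/0.874) ≈ 4.0119; t = 4.0119 × 72.539 ≈ 291.02 minutes.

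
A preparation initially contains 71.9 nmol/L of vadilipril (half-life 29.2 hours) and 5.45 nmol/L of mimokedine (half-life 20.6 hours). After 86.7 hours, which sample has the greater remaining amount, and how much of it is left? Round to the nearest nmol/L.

vadilipril: 71.9 × (1/2)^2.9692 ≈ 9.1816 nmol/L.
mimokedine: 5.45 × (1/2)^4.2087 ≈ 0.29474 nmol/L.
Vadilipril has more remaining, at ≈ 9.1816 nmol/L.

vadilipril, 9 nmol/L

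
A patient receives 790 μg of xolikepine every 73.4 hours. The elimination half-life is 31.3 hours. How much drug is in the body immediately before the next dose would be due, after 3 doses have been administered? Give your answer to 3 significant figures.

The 3 doses were given 220.2, 146.8, 73.4 hours ago.
Total = 790·(1/2)^(220.2/31.3) + 790·(1/2)^(146.8/31.3) + 790·(1/2)^(73.4/31.3)
      = 6.0233 + 30.603 + 155.49 ≈ 192.11 μg.

192 μg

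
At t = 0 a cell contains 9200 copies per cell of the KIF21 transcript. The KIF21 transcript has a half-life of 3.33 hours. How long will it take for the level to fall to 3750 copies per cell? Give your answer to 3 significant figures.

Fraction remaining = 3750/9200 ≈ 0.40761.
n = log₂(9200/3750) = ln(2.4533)/ln 2 ≈ 1.2947 half-lives.
t = n × t½ = 1.2947 × 3.33 ≈ 4.3115 hours.

4.31 hours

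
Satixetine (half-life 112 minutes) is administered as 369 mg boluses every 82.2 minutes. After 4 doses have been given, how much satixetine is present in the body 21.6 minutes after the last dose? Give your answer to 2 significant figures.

700 mg

The 4 doses were given 268.2, 186, 103.8, 21.6 minutes ago.
Total = 369·(1/2)^(268.2/112) + 369·(1/2)^(186/112) + 369·(1/2)^(103.8/112) + 369·(1/2)^(21.6/112)
      = 70.173 + 116.71 + 194.1 + 322.83 ≈ 703.81 mg.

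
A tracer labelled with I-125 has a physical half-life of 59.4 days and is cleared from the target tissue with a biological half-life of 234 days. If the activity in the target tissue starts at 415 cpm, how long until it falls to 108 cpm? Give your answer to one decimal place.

1/t_eff = 1/t_phys + 1/t_biol = 1/59.4 + 1/234 = 0.021109 per day.
t_eff = 59.4 × 234 / (59.4 + 234) ≈ 47.374 days.
n = log₂(415/108) ≈ 1.9421; t = 1.9421 × 47.374 ≈ 92.005 days.

92.0 days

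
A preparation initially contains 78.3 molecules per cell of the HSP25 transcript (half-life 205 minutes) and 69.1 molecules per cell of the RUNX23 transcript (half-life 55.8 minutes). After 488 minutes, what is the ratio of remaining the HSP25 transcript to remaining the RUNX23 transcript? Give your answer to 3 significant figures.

93.4

HSP25 transcript: 78.3 × (1/2)^(488/205) = 78.3 × (1/2)^2.3805 ≈ 15.037 molecules per cell.
RUNX23 transcript: 69.1 × (1/2)^(488/55.8) = 69.1 × (1/2)^8.7455 ≈ 0.161 molecules per cell.
Ratio ≈ 15.037 / 0.161 ≈ 93.401.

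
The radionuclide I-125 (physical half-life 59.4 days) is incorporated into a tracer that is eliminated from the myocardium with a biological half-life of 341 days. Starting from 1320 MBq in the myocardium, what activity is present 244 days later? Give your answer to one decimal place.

46.6 MBq

1/t_eff = 1/t_phys + 1/t_biol = 1/59.4 + 1/341 = 0.019768 per day.
t_eff = 59.4 × 341 / (59.4 + 341) ≈ 50.588 days.
Remaining = 1320 × (1/2)^(244/50.588) = 1320 × (1/2)^4.8233 ≈ 46.625 MBq.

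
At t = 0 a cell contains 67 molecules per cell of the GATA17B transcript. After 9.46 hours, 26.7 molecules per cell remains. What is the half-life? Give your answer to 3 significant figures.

7.13 hours

A/A₀ = 26.7/67 ≈ 0.39851.
n = log₂(2.5094) ≈ 1.3273 half-lives elapsed in 9.46 hours.
t½ = 9.46/1.3273 ≈ 7.1271 hours.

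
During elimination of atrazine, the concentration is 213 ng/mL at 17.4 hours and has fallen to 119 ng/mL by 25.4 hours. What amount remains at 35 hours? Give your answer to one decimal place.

59.2 ng/mL

Over Δt = 25.4 − 17.4 = 8 hours, the level fell by a factor of 213/119 ≈ 1.7899.
n = log₂(1.7899) ≈ 0.83989 half-lives, so t½ = 8/0.83989 ≈ 9.525 hours.
From t = 25.4 to t = 35: 119 × (1/2)^((35−25.4)/9.525) ≈ 59.176 ng/mL.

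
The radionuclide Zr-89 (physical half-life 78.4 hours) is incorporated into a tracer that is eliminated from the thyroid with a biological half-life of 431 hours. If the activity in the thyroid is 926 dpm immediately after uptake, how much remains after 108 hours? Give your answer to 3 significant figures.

1/t_eff = 1/t_phys + 1/t_biol = 1/78.4 + 1/431 = 0.015075 per hour.
t_eff = 78.4 × 431 / (78.4 + 431) ≈ 66.334 hours.
Remaining = 926 × (1/2)^(108/66.334) = 926 × (1/2)^1.6281 ≈ 299.57 dpm.

300 dpm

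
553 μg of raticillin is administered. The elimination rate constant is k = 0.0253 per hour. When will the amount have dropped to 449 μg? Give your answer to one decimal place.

8.2 hours

t½ = ln 2 / k = 0.69315 / 0.0253 ≈ 27.397 hours.
Fraction remaining = 449/553 ≈ 0.81193.
n = log₂(553/449) = ln(1.2316)/ln 2 ≈ 0.30056 half-lives.
t = n × t½ = 0.30056 × 27.397 ≈ 8.2346 hours.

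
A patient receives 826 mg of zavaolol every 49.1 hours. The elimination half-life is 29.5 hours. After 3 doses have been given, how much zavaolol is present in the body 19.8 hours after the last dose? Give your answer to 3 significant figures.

734 mg

The 3 doses were given 118, 68.9, 19.8 hours ago.
Total = 826·(1/2)^(118/29.5) + 826·(1/2)^(68.9/29.5) + 826·(1/2)^(19.8/29.5)
      = 51.625 + 163.64 + 518.72 ≈ 733.99 mg.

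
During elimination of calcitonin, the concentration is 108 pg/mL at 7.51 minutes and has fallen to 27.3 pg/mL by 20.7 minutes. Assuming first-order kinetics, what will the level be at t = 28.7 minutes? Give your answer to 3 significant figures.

11.9 pg/mL

Over Δt = 20.7 − 7.51 = 13.19 minutes, the level fell by a factor of 108/27.3 ≈ 3.956.
n = log₂(3.956) ≈ 1.9841 half-lives, so t½ = 13.19/1.9841 ≈ 6.648 minutes.
From t = 20.7 to t = 28.7: 27.3 × (1/2)^((28.7−20.7)/6.648) ≈ 11.855 pg/mL.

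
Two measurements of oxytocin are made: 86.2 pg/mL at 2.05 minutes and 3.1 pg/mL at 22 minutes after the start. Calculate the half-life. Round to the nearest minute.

Over Δt = 22 − 2.05 = 19.95 minutes, the level fell by a factor of 86.2/3.1 ≈ 27.806.
n = log₂(27.806) ≈ 4.7973 half-lives, so t½ = 19.95/4.7973 ≈ 4.1585 minutes.

4 minutes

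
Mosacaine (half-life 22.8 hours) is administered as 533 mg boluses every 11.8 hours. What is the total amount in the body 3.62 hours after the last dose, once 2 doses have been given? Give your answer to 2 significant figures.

The 2 doses were given 15.42, 3.62 hours ago.
Total = 533·(1/2)^(15.42/22.8) + 533·(1/2)^(3.62/22.8)
      = 333.53 + 477.45 ≈ 810.99 mg.

810 mg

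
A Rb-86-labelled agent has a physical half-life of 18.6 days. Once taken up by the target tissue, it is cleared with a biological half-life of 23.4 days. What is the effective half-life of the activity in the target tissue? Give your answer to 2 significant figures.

1/t_eff = 1/t_phys + 1/t_biol = 1/18.6 + 1/23.4 = 0.096498 per day.
t_eff = 18.6 × 23.4 / (18.6 + 23.4) ≈ 10.363 days.

10 days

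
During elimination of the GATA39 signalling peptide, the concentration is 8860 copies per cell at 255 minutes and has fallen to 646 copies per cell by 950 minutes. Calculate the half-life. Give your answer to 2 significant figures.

Over Δt = 950 − 255 = 695 minutes, the level fell by a factor of 8860/646 ≈ 13.715.
n = log₂(13.715) ≈ 3.7777 half-lives, so t½ = 695/3.7777 ≈ 183.97 minutes.

180 minutes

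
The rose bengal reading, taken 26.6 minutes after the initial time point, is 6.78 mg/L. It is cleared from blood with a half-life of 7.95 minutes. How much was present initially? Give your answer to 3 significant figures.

Number of half-lives elapsed: n = 26.6/7.95 ≈ 3.3459.
A₀ = A × 2^n = 6.78 × 2^3.3459 = 6.78 × 10.168 ≈ 68.937 mg/L.

68.9 mg/L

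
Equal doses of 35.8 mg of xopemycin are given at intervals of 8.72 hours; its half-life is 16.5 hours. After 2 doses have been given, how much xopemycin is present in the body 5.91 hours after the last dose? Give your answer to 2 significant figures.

47 mg

The 2 doses were given 14.63, 5.91 hours ago.
Total = 35.8·(1/2)^(14.63/16.5) + 35.8·(1/2)^(5.91/16.5)
      = 19.363 + 27.929 ≈ 47.292 mg.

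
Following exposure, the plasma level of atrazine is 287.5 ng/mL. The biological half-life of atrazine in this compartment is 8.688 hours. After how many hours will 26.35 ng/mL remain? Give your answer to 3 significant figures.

Fraction remaining = 26.35/287.5 ≈ 0.091652.
n = log₂(287.5/26.35) = ln(10.911)/ln 2 ≈ 3.4477 half-lives.
t = n × t½ = 3.4477 × 8.688 ≈ 29.954 hours.

30.0 hours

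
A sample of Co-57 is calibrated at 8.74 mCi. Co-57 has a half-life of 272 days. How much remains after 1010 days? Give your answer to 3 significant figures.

0.666 mCi

Number of half-lives: n = 1010/272 ≈ 3.7132.
Remaining = 8.74 × (1/2)^3.7132 = 8.74 × 0.076244 ≈ 0.66637 mCi.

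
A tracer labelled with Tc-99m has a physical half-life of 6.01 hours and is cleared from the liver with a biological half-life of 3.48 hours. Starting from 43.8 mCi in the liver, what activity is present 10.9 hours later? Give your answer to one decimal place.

1.4 mCi

1/t_eff = 1/t_phys + 1/t_biol = 1/6.01 + 1/3.48 = 0.45375 per hour.
t_eff = 6.01 × 3.48 / (6.01 + 3.48) ≈ 2.2039 hours.
Remaining = 43.8 × (1/2)^(10.9/2.2039) = 43.8 × (1/2)^4.9458 ≈ 1.4211 mCi.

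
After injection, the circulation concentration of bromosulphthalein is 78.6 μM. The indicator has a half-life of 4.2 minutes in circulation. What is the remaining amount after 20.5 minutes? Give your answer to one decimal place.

2.7 μM

Number of half-lives: n = 20.5/4.2 ≈ 4.881.
Remaining = 78.6 × (1/2)^4.881 = 78.6 × 0.033938 ≈ 2.6675 μM.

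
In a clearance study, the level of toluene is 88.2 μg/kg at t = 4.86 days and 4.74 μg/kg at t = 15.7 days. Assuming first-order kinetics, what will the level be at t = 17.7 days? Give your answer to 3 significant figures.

2.76 μg/kg

Over Δt = 15.7 − 4.86 = 10.84 days, the level fell by a factor of 88.2/4.74 ≈ 18.608.
n = log₂(18.608) ≈ 4.2178 half-lives, so t½ = 10.84/4.2178 ≈ 2.57 days.
From t = 15.7 to t = 17.7: 4.74 × (1/2)^((17.7−15.7)/2.57) ≈ 2.7639 μg/kg.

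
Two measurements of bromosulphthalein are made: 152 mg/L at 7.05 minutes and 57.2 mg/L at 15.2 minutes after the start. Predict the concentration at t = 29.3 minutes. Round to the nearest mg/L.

Over Δt = 15.2 − 7.05 = 8.15 minutes, the level fell by a factor of 152/57.2 ≈ 2.6573.
n = log₂(2.6573) ≈ 1.41 half-lives, so t½ = 8.15/1.41 ≈ 5.7802 minutes.
From t = 15.2 to t = 29.3: 57.2 × (1/2)^((29.3−15.2)/5.7802) ≈ 10.546 mg/L.

11 mg/L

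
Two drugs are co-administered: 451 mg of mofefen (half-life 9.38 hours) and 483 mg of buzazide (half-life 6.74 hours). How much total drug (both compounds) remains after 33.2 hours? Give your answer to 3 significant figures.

54.7 mg

mofefen: 451 × (1/2)^(33.2/9.38) = 451 × (1/2)^3.5394 ≈ 38.788 mg.
buzazide: 483 × (1/2)^(33.2/6.74) = 483 × (1/2)^4.9258 ≈ 15.89 mg.
Total = 38.788 + 15.89 ≈ 54.678 mg.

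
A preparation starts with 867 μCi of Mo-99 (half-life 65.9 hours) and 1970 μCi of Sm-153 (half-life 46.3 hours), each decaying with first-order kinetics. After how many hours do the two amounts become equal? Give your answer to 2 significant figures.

180 hours

Set 867·(1/2)^(t/65.9) = 1970·(1/2)^(t/46.3).
Taking log₂: log₂(867/1970) = t·(1/65.9 − 1/46.3).
log₂(0.4401) = -1.1841; 1/65.9 − 1/46.3 = -0.0064238.
t = -1.1841 / -0.0064238 ≈ 184.33 hours.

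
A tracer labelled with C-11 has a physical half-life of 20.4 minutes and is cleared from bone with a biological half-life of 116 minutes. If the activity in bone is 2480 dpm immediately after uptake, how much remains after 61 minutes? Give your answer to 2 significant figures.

220 dpm

1/t_eff = 1/t_phys + 1/t_biol = 1/20.4 + 1/116 = 0.05764 per minute.
t_eff = 20.4 × 116 / (20.4 + 116) ≈ 17.349 minutes.
Remaining = 2480 × (1/2)^(61/17.349) = 2480 × (1/2)^3.5161 ≈ 216.78 dpm.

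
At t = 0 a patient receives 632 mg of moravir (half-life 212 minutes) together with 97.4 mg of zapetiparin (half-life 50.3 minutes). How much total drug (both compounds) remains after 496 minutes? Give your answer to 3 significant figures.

moravir: 632 × (1/2)^(496/212) = 632 × (1/2)^2.3396 ≈ 124.86 mg.
zapetiparin: 97.4 × (1/2)^(496/50.3) = 97.4 × (1/2)^9.8608 ≈ 0.10475 mg.
Total = 124.86 + 0.10475 ≈ 124.96 mg.

125 mg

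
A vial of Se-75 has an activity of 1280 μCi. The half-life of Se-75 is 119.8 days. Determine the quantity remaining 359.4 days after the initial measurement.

160 μCi

Elapsed time is 3 half-lives (359.4/119.8).
Each half-life halves the amount: 1280 × (1/2)^3 = 1280/8 = 160 μCi.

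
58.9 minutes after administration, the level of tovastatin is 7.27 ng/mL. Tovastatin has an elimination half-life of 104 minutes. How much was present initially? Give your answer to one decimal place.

10.8 ng/mL

Number of half-lives elapsed: n = 58.9/104 ≈ 0.56635.
A₀ = A × 2^n = 7.27 × 2^0.56635 = 7.27 × 1.4808 ≈ 10.765 ng/mL.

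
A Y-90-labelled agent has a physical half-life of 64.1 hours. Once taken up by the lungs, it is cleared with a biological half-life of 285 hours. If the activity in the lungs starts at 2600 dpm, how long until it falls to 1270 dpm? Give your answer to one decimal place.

54.1 hours

1/t_eff = 1/t_phys + 1/t_biol = 1/64.1 + 1/285 = 0.019109 per hour.
t_eff = 64.1 × 285 / (64.1 + 285) ≈ 52.33 hours.
n = log₂(2600/1270) ≈ 1.0337; t = 1.0337 × 52.33 ≈ 54.093 hours.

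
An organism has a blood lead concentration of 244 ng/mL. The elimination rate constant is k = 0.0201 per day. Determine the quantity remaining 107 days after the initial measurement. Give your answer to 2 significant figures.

28 ng/mL

t½ = ln 2 / k = 0.69315 / 0.0201 ≈ 34.485 days.
Number of half-lives: n = 107/34.485 ≈ 3.1028.
Remaining = 244 × (1/2)^3.1028 = 244 × 0.1164 ≈ 28.402 ng/mL.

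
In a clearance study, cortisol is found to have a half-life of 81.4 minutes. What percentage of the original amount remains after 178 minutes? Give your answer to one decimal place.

22.0%

n = 178/81.4 ≈ 2.1867 half-lives.
Fraction remaining = (1/2)^2.1867 ≈ 0.21965, i.e. 21.965%.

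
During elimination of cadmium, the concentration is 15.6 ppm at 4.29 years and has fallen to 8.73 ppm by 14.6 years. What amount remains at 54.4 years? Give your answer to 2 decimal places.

Over Δt = 14.6 − 4.29 = 10.31 years, the level fell by a factor of 15.6/8.73 ≈ 1.7869.
n = log₂(1.7869) ≈ 0.83749 half-lives, so t½ = 10.31/0.83749 ≈ 12.311 years.
From t = 14.6 to t = 54.4: 8.73 × (1/2)^((54.4−14.6)/12.311) ≈ 0.92851 ppm.

0.93 ppm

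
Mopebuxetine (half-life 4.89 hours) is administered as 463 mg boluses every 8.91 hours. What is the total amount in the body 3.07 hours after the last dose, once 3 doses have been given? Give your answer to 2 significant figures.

The 3 doses were given 20.89, 11.98, 3.07 hours ago.
Total = 463·(1/2)^(20.89/4.89) + 463·(1/2)^(11.98/4.89) + 463·(1/2)^(3.07/4.89)
      = 23.965 + 84.74 + 299.63 ≈ 408.34 mg.

410 mg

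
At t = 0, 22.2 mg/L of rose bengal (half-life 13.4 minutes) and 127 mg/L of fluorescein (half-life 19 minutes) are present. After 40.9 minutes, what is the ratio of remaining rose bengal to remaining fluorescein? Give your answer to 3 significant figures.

0.0937

rose bengal: 22.2 × (1/2)^(40.9/13.4) = 22.2 × (1/2)^3.0522 ≈ 2.6763 mg/L.
fluorescein: 127 × (1/2)^(40.9/19) = 127 × (1/2)^2.1526 ≈ 28.563 mg/L.
Ratio ≈ 2.6763 / 28.563 ≈ 0.0937.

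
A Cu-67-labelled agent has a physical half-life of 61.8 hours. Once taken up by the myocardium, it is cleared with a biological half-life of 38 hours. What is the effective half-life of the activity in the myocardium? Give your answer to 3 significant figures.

23.5 hours

1/t_eff = 1/t_phys + 1/t_biol = 1/61.8 + 1/38 = 0.042497 per hour.
t_eff = 61.8 × 38 / (61.8 + 38) ≈ 23.531 hours.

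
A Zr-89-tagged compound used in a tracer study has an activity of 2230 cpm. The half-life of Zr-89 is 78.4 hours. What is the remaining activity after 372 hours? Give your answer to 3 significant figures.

Number of half-lives: n = 372/78.4 ≈ 4.7449.
Remaining = 2230 × (1/2)^4.7449 = 2230 × 0.037294 ≈ 83.166 cpm.

83.2 cpm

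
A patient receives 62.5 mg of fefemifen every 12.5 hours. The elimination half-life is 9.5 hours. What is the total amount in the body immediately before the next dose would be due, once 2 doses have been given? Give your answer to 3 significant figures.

35.2 mg

The 2 doses were given 25, 12.5 hours ago.
Total = 62.5·(1/2)^(25/9.5) + 62.5·(1/2)^(12.5/9.5)
      = 10.085 + 25.107 ≈ 35.192 mg.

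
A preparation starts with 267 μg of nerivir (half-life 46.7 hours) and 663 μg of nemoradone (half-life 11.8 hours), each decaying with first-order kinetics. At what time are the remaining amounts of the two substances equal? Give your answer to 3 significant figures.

20.7 hours

Set 267·(1/2)^(t/46.7) = 663·(1/2)^(t/11.8).
Taking log₂: log₂(267/663) = t·(1/46.7 − 1/11.8).
log₂(0.40271) = -1.3122; 1/46.7 − 1/11.8 = -0.063332.
t = -1.3122 / -0.063332 ≈ 20.719 hours.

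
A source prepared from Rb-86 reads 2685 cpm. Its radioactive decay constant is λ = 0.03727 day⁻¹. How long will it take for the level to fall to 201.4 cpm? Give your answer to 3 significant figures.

69.5 days

t½ = ln 2 / λ = 0.69315 / 0.03727 ≈ 18.598 days.
Fraction remaining = 201.4/2685 ≈ 0.075009.
n = log₂(2685/201.4) = ln(13.332)/ln 2 ≈ 3.7368 half-lives.
t = n × t½ = 3.7368 × 18.598 ≈ 69.497 days.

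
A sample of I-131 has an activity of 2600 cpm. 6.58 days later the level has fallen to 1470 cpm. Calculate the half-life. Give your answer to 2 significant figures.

8.0 days

A/A₀ = 1470/2600 ≈ 0.56538.
n = log₂(1.7687) ≈ 0.8227 half-lives elapsed in 6.58 days.
t½ = 6.58/0.8227 ≈ 7.9981 days.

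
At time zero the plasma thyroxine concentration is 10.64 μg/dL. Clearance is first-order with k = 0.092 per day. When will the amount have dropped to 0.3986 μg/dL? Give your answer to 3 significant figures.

35.7 days

t½ = ln 2 / k = 0.69315 / 0.092 ≈ 7.5342 days.
Fraction remaining = 0.3986/10.64 ≈ 0.037462.
n = log₂(10.64/0.3986) = ln(26.693)/ln 2 ≈ 4.7384 half-lives.
t = n × t½ = 4.7384 × 7.5342 ≈ 35.7 days.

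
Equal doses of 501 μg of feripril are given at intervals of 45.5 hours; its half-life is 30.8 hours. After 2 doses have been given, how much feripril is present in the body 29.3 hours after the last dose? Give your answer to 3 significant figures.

The 2 doses were given 74.8, 29.3 hours ago.
Total = 501·(1/2)^(74.8/30.8) + 501·(1/2)^(29.3/30.8)
      = 93.06 + 259.1 ≈ 352.16 μg.

352 μg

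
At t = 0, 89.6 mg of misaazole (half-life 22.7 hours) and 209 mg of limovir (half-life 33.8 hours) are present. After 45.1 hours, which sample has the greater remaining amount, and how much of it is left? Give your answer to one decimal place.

limovir, 82.9 mg

misaazole: 89.6 × (1/2)^1.9868 ≈ 22.606 mg.
limovir: 209 × (1/2)^1.3343 ≈ 82.885 mg.
Limovir has more remaining, at ≈ 82.885 mg.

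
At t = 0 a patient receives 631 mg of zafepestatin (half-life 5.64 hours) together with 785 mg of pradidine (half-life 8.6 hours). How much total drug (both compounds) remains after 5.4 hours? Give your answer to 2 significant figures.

zafepestatin: 631 × (1/2)^(5.4/5.64) = 631 × (1/2)^0.95745 ≈ 324.94 mg.
pradidine: 785 × (1/2)^(5.4/8.6) = 785 × (1/2)^0.62791 ≈ 507.98 mg.
Total = 324.94 + 507.98 ≈ 832.93 mg.

830 mg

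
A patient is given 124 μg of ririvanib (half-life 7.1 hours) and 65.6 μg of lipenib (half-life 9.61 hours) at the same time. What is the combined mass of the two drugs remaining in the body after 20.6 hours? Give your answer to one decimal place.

ririvanib: 124 × (1/2)^(20.6/7.1) = 124 × (1/2)^2.9014 ≈ 16.596 μg.
lipenib: 65.6 × (1/2)^(20.6/9.61) = 65.6 × (1/2)^2.1436 ≈ 14.846 μg.
Total = 16.596 + 14.846 ≈ 31.442 μg.

31.4 μg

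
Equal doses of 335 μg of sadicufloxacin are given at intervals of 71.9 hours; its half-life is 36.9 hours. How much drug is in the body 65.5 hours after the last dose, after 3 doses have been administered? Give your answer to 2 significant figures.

The 3 doses were given 209.3, 137.4, 65.5 hours ago.
Total = 335·(1/2)^(209.3/36.9) + 335·(1/2)^(137.4/36.9) + 335·(1/2)^(65.5/36.9)
      = 6.5702 + 25.359 + 97.88 ≈ 129.81 μg.

130 μg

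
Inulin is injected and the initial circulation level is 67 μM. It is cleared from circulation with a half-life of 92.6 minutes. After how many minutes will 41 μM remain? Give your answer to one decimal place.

Fraction remaining = 41/67 ≈ 0.61194.
n = log₂(67/41) = ln(1.6341)/ln 2 ≈ 0.70854 half-lives.
t = n × t½ = 0.70854 × 92.6 ≈ 65.611 minutes.

65.6 minutes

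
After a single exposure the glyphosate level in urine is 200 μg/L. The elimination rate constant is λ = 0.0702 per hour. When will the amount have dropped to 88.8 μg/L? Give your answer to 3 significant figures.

t½ = ln 2 / λ = 0.69315 / 0.0702 ≈ 9.8739 hours.
Fraction remaining = 88.8/200 ≈ 0.444.
n = log₂(200/88.8) = ln(2.2523)/ln 2 ≈ 1.1714 half-lives.
t = n × t½ = 1.1714 × 9.8739 ≈ 11.566 hours.

11.6 hours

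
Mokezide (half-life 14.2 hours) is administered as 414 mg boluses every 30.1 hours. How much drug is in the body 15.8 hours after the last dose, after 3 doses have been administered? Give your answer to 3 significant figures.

246 mg

The 3 doses were given 76, 45.9, 15.8 hours ago.
Total = 414·(1/2)^(76/14.2) + 414·(1/2)^(45.9/14.2) + 414·(1/2)^(15.8/14.2)
      = 10.136 + 44.051 + 191.45 ≈ 245.63 mg.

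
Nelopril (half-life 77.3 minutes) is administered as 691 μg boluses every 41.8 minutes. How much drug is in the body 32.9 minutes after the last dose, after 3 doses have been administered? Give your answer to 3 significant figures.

1110 μg

The 3 doses were given 116.5, 74.7, 32.9 minutes ago.
Total = 691·(1/2)^(116.5/77.3) + 691·(1/2)^(74.7/77.3) + 691·(1/2)^(32.9/77.3)
      = 243.1 + 353.65 + 514.46 ≈ 1111.2 μg.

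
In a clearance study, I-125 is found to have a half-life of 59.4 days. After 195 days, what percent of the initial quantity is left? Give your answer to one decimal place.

10.3%

n = 195/59.4 ≈ 3.2828 half-lives.
Fraction remaining = (1/2)^3.2828 ≈ 0.10275, i.e. 10.275%.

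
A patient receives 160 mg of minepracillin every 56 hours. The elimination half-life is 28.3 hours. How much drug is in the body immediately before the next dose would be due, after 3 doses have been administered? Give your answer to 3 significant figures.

The 3 doses were given 168, 112, 56 hours ago.
Total = 160·(1/2)^(168/28.3) + 160·(1/2)^(112/28.3) + 160·(1/2)^(56/28.3)
      = 2.6127 + 10.298 + 40.592 ≈ 53.503 mg.

53.5 mg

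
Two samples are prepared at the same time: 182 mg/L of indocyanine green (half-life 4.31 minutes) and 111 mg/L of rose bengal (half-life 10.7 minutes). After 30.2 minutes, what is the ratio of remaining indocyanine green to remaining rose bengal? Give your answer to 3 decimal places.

indocyanine green: 182 × (1/2)^(30.2/4.31) = 182 × (1/2)^7.007 ≈ 1.415 mg/L.
rose bengal: 111 × (1/2)^(30.2/10.7) = 111 × (1/2)^2.8224 ≈ 15.692 mg/L.
Ratio ≈ 1.415 / 15.692 ≈ 0.090174.

0.090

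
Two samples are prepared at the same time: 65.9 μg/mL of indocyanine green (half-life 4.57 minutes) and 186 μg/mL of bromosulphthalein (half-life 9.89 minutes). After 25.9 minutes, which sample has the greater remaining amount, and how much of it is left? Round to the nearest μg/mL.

bromosulphthalein, 30 μg/mL

indocyanine green: 65.9 × (1/2)^5.6674 ≈ 1.2967 μg/mL.
bromosulphthalein: 186 × (1/2)^2.6188 ≈ 30.281 μg/mL.
Bromosulphthalein has more remaining, at ≈ 30.281 μg/mL.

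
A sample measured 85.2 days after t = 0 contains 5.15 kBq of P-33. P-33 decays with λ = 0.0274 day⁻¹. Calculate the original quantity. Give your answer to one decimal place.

53.2 kBq

t½ = ln 2 / λ = 0.69315 / 0.0274 ≈ 25.297 days.
Number of half-lives elapsed: n = 85.2/25.297 ≈ 3.3679.
A₀ = A × 2^n = 5.15 × 2^3.3679 = 5.15 × 10.324 ≈ 53.169 kBq.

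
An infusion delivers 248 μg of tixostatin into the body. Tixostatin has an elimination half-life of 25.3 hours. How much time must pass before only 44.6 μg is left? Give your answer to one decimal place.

62.6 hours

Fraction remaining = 44.6/248 ≈ 0.17984.
n = log₂(248/44.6) = ln(5.5605)/ln 2 ≈ 2.4752 half-lives.
t = n × t½ = 2.4752 × 25.3 ≈ 62.623 hours.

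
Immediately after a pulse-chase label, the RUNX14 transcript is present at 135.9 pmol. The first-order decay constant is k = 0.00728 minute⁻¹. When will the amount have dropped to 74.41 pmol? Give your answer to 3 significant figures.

82.7 minutes

t½ = ln 2 / k = 0.69315 / 0.00728 ≈ 95.213 minutes.
Fraction remaining = 74.41/135.9 ≈ 0.54753.
n = log₂(135.9/74.41) = ln(1.8264)/ln 2 ≈ 0.86898 half-lives.
t = n × t½ = 0.86898 × 95.213 ≈ 82.737 minutes.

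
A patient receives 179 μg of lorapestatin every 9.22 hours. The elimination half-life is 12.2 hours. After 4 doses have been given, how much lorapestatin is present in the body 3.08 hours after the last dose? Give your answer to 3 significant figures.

323 μg

The 4 doses were given 30.74, 21.52, 12.3, 3.08 hours ago.
Total = 179·(1/2)^(30.74/12.2) + 179·(1/2)^(21.52/12.2) + 179·(1/2)^(12.3/12.2) + 179·(1/2)^(3.08/12.2)
      = 31.214 + 52.705 + 88.993 + 150.26 ≈ 323.18 μg.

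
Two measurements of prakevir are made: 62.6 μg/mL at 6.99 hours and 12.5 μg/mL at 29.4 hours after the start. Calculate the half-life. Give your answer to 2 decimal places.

Over Δt = 29.4 − 6.99 = 22.41 hours, the level fell by a factor of 62.6/12.5 ≈ 5.008.
n = log₂(5.008) ≈ 2.3242 half-lives, so t½ = 22.41/2.3242 ≈ 9.6419 hours.

9.64 hours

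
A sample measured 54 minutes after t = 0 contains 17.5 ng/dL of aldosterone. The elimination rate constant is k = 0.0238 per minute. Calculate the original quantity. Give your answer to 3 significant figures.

63.3 ng/dL

t½ = ln 2 / k = 0.69315 / 0.0238 ≈ 29.124 minutes.
Number of half-lives elapsed: n = 54/29.124 ≈ 1.8542.
A₀ = A × 2^n = 17.5 × 2^1.8542 = 17.5 × 3.6154 ≈ 63.269 ng/dL.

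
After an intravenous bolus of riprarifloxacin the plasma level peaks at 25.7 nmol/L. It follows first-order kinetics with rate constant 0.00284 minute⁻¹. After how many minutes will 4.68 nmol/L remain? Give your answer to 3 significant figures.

600 minutes

t½ = ln 2 / λ = 0.69315 / 0.00284 ≈ 244.07 minutes.
Fraction remaining = 4.68/25.7 ≈ 0.1821.
n = log₂(25.7/4.68) = ln(5.4915)/ln 2 ≈ 2.4572 half-lives.
t = n × t½ = 2.4572 × 244.07 ≈ 599.72 minutes.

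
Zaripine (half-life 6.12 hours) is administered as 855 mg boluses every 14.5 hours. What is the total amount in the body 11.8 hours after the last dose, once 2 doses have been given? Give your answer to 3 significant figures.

The 2 doses were given 26.3, 11.8 hours ago.
Total = 855·(1/2)^(26.3/6.12) + 855·(1/2)^(11.8/6.12)
      = 43.483 + 224.67 ≈ 268.16 mg.

268 mg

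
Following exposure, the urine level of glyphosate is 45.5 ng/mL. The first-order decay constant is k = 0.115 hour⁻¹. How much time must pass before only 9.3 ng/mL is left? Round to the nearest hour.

14 hours

t½ = ln 2 / k = 0.69315 / 0.115 ≈ 6.0274 hours.
Fraction remaining = 9.3/45.5 ≈ 0.2044.
n = log₂(45.5/9.3) = ln(4.8925)/ln 2 ≈ 2.2906 half-lives.
t = n × t½ = 2.2906 × 6.0274 ≈ 13.806 hours.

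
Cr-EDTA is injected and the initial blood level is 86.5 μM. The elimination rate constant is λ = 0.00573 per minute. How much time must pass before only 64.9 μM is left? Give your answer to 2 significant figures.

t½ = ln 2 / λ = 0.69315 / 0.00573 ≈ 120.97 minutes.
Fraction remaining = 64.9/86.5 ≈ 0.75029.
n = log₂(86.5/64.9) = ln(1.3328)/ln 2 ≈ 0.41448 half-lives.
t = n × t½ = 0.41448 × 120.97 ≈ 50.139 minutes.

50 minutes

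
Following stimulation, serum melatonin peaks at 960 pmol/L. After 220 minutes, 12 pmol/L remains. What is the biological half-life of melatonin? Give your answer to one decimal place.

A/A₀ = 12/960 ≈ 0.0125.
n = log₂(80) ≈ 6.3219 half-lives elapsed in 220 minutes.
t½ = 220/6.3219 ≈ 34.8 minutes.

34.8 minutes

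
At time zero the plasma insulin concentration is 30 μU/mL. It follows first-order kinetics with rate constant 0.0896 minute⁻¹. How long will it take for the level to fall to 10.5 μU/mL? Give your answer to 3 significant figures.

11.7 minutes

t½ = ln 2 / k = 0.69315 / 0.0896 ≈ 7.736 minutes.
Fraction remaining = 10.5/30 ≈ 0.35.
n = log₂(30/10.5) = ln(2.8571)/ln 2 ≈ 1.5146 half-lives.
t = n × t½ = 1.5146 × 7.736 ≈ 11.717 minutes.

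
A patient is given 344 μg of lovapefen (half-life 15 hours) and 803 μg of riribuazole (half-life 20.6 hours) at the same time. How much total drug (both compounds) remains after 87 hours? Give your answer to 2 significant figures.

lovapefen: 344 × (1/2)^(87/15) = 344 × (1/2)^5.8 ≈ 6.1743 μg.
riribuazole: 803 × (1/2)^(87/20.6) = 803 × (1/2)^4.2233 ≈ 42.991 μg.
Total = 6.1743 + 42.991 ≈ 49.165 μg.

49 μg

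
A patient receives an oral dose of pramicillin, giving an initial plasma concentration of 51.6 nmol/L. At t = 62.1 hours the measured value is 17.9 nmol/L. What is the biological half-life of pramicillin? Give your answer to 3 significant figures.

40.7 hours

A/A₀ = 17.9/51.6 ≈ 0.3469.
n = log₂(2.8827) ≈ 1.5274 half-lives elapsed in 62.1 hours.
t½ = 62.1/1.5274 ≈ 40.657 hours.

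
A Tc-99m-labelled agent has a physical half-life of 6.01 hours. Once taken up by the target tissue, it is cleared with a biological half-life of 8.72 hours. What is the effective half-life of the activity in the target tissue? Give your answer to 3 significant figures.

3.56 hours

1/t_eff = 1/t_phys + 1/t_biol = 1/6.01 + 1/8.72 = 0.28107 per hour.
t_eff = 6.01 × 8.72 / (6.01 + 8.72) ≈ 3.5579 hours.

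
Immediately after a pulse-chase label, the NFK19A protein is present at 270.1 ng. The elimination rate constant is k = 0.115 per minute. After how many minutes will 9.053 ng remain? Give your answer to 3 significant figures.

29.5 minutes

t½ = ln 2 / k = 0.69315 / 0.115 ≈ 6.0274 minutes.
Fraction remaining = 9.053/270.1 ≈ 0.033517.
n = log₂(270.1/9.053) = ln(29.835)/ln 2 ≈ 4.899 half-lives.
t = n × t½ = 4.899 × 6.0274 ≈ 29.528 minutes.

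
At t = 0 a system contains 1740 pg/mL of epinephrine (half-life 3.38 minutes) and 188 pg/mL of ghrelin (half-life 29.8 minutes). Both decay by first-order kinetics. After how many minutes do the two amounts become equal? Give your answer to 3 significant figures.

Set 1740·(1/2)^(t/3.38) = 188·(1/2)^(t/29.8).
Taking log₂: log₂(1740/188) = t·(1/3.38 − 1/29.8).
log₂(9.2553) = 3.2103; 1/3.38 − 1/29.8 = 0.2623.
t = 3.2103 / 0.2623 ≈ 12.239 minutes.

12.2 minutes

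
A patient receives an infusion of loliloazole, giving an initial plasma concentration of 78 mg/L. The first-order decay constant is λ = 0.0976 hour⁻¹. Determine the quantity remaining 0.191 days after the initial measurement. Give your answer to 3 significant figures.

49.9 mg/L

t½ = ln 2 / λ = 0.69315 / 0.0976 ≈ 7.1019 hours.
Convert the elapsed time: 0.191 days = 4.584 hours.
Number of half-lives: n = 4.584/7.1019 ≈ 0.64546.
Remaining = 78 × (1/2)^0.64546 = 78 × 0.63929 ≈ 49.865 mg/L.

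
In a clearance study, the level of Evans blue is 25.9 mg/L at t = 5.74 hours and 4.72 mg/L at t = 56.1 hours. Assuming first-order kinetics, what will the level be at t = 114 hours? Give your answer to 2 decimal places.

Over Δt = 56.1 − 5.74 = 50.36 hours, the level fell by a factor of 25.9/4.72 ≈ 5.4873.
n = log₂(5.4873) ≈ 2.4561 half-lives, so t½ = 50.36/2.4561 ≈ 20.504 hours.
From t = 56.1 to t = 114: 4.72 × (1/2)^((114−56.1)/20.504) ≈ 0.66663 mg/L.

0.67 mg/L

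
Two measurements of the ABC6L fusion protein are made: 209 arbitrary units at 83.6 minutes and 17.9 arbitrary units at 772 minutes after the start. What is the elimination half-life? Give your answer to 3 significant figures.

194 minutes

Over Δt = 772 − 83.6 = 688.4 minutes, the level fell by a factor of 209/17.9 ≈ 11.676.
n = log₂(11.676) ≈ 3.5455 half-lives, so t½ = 688.4/3.5455 ≈ 194.16 minutes.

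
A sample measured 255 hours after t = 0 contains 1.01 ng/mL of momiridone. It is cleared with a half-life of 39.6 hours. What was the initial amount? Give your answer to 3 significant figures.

87.7 ng/mL

Number of half-lives elapsed: n = 255/39.6 ≈ 6.4394.
A₀ = A × 2^n = 1.01 × 2^6.4394 = 1.01 × 86.786 ≈ 87.654 ng/mL.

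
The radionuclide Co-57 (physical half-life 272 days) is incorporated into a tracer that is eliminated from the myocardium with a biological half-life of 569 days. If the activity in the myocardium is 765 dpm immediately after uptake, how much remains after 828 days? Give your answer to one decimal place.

1/t_eff = 1/t_phys + 1/t_biol = 1/272 + 1/569 = 0.0054339 per day.
t_eff = 272 × 569 / (272 + 569) ≈ 184.03 days.
Remaining = 765 × (1/2)^(828/184.03) = 765 × (1/2)^4.4993 ≈ 33.825 dpm.

33.8 dpm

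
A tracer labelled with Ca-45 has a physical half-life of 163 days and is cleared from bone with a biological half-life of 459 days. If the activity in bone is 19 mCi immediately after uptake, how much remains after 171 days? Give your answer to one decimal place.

7.1 mCi

1/t_eff = 1/t_phys + 1/t_biol = 1/163 + 1/459 = 0.0083136 per day.
t_eff = 163 × 459 / (163 + 459) ≈ 120.28 days.
Remaining = 19 × (1/2)^(171/120.28) = 19 × (1/2)^1.4216 ≈ 7.0925 mCi.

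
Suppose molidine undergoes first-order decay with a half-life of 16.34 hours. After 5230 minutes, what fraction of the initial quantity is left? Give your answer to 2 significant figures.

0.025

5230 minutes = 87.1667 hours.
n = 87.1667/16.34 ≈ 5.3346 half-lives.
Fraction remaining = (1/2)^5.3346 ≈ 0.024782.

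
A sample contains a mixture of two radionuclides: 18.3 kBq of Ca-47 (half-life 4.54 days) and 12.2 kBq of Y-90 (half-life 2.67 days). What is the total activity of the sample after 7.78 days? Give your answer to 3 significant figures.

7.20 kBq

Ca-47: 18.3 × (1/2)^(7.78/4.54) = 18.3 × (1/2)^1.7137 ≈ 5.5794 kBq.
Y-90: 12.2 × (1/2)^(7.78/2.67) = 12.2 × (1/2)^2.9139 ≈ 1.6188 kBq.
Total = 5.5794 + 1.6188 ≈ 7.1983 kBq.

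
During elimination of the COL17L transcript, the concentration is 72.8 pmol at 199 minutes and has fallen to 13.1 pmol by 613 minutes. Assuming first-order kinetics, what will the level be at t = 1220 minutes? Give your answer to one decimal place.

Over Δt = 613 − 199 = 414 minutes, the level fell by a factor of 72.8/13.1 ≈ 5.5573.
n = log₂(5.5573) ≈ 2.4744 half-lives, so t½ = 414/2.4744 ≈ 167.32 minutes.
From t = 613 to t = 1220: 13.1 × (1/2)^((1220−613)/167.32) ≈ 1.0597 pmol.

1.1 pmol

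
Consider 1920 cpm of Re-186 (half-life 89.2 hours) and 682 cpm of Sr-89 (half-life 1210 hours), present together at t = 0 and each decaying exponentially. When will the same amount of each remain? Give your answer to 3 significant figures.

Set 1920·(1/2)^(t/89.2) = 682·(1/2)^(t/1210).
Taking log₂: log₂(1920/682) = t·(1/89.2 − 1/1210).
log₂(2.8152) = 1.4933; 1/89.2 − 1/1210 = 0.010384.
t = 1.4933 / 0.010384 ≈ 143.8 hours.

144 hours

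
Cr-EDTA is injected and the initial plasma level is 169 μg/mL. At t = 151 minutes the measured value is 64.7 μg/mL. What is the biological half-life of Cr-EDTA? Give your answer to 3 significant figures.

109 minutes

A/A₀ = 64.7/169 ≈ 0.38284.
n = log₂(2.6121) ≈ 1.3852 half-lives elapsed in 151 minutes.
t½ = 151/1.3852 ≈ 109.01 minutes.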